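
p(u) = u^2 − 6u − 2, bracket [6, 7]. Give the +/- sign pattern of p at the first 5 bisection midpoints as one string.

u = 6.5 gives p = 1.25, positive; keep [6, 6.5]
u = 6.25 gives p = -0.4375, negative; keep [6.25, 6.5]
u = 6.375 gives p = 0.390625, positive; keep [6.25, 6.375]
u = 6.3125 gives p = -0.0273, negative; keep [6.3125, 6.375]
u = 6.34375 gives p = 0.1807, positive; keep [6.3125, 6.34375]

+-+-+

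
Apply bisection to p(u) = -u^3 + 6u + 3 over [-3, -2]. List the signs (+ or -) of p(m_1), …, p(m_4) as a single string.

++-+

m = -2.5, p(m) = 3.625 (+); new bracket [-2.5, -2]
m = -2.25, p(m) = 0.890625 (+); new bracket [-2.25, -2]
m = -2.125, p(m) = -0.154297 (−); new bracket [-2.25, -2.125]
m = -2.1875, p(m) = 0.3425 (+); new bracket [-2.1875, -2.125]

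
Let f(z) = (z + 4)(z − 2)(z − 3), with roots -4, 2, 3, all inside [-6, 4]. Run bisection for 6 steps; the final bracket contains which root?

-4

f(-1) = 36 > 0, so the root lies in [-6, -1]
f(-3.5) = 17.875 > 0, so the root lies in [-6, -3.5]
f(-4.75) = -39.234375 < 0, so the root lies in [-4.75, -3.5]
f(-4.125) = -5.4551 < 0, so the root lies in [-4.125, -3.5]
f(-3.8125) = 7.4246 > 0, so the root lies in [-4.125, -3.8125]
f(-3.96875) = 1.2998 > 0, so the root lies in [-4.125, -3.96875]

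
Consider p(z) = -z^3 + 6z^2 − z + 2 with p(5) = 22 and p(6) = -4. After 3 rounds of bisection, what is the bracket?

midpoint 5.5: p = 11.625 > 0 → [5.5, 6]
midpoint 5.75: p = 4.515625 > 0 → [5.75, 6]
midpoint 5.875: p = 0.439453 > 0 → [5.875, 6]

[5.875, 6]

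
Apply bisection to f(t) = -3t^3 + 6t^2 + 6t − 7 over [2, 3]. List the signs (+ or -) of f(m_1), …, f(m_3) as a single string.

midpoint 2.5: f = -1.375 < 0 → [2, 2.5]
midpoint 2.25: f = 2.703125 > 0 → [2.25, 2.5]
midpoint 2.375: f = 0.904297 > 0 → [2.375, 2.5]

-++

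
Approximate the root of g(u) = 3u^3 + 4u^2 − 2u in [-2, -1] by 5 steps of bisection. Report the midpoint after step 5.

g(-1.5) = 1.875 > 0, so the root lies in [-2, -1.5]
g(-1.75) = -0.328125 < 0, so the root lies in [-1.75, -1.5]
g(-1.625) = 0.939453 > 0, so the root lies in [-1.75, -1.625]
g(-1.6875) = 0.3494 > 0, so the root lies in [-1.75, -1.6875]
g(-1.71875) = 0.0218 > 0, so the root lies in [-1.75, -1.71875]

-1.71875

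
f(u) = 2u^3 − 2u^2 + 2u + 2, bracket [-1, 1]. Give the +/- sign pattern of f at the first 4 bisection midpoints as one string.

++--

midpoint 0: f = 2 > 0 → [-1, 0]
midpoint -0.5: f = 0.25 > 0 → [-1, -0.5]
midpoint -0.75: f = -1.46875 < 0 → [-0.75, -0.5]
midpoint -0.625: f = -0.5195 < 0 → [-0.625, -0.5]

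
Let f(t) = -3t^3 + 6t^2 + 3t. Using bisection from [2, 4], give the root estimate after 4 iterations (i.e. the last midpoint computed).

2.375

m = 3, f(m) = -18 (−); new bracket [2, 3]
m = 2.5, f(m) = -1.875 (−); new bracket [2, 2.5]
m = 2.25, f(m) = 2.953125 (+); new bracket [2.25, 2.5]
m = 2.375, f(m) = 0.7793 (+); new bracket [2.375, 2.5]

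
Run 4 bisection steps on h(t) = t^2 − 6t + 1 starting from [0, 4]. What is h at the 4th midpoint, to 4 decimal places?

h(2) = -7 < 0, so the root lies in [0, 2]
h(1) = -4 < 0, so the root lies in [0, 1]
h(0.5) = -1.75 < 0, so the root lies in [0, 0.5]
h(0.25) = -0.4375 < 0, so the root lies in [0, 0.25]

-0.4375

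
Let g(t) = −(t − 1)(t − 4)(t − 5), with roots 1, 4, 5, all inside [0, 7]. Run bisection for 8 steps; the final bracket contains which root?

1

g(3.5) = -1.875 < 0, so the root lies in [0, 3.5]
g(1.75) = -5.484375 < 0, so the root lies in [0, 1.75]
g(0.875) = 1.611328 > 0, so the root lies in [0.875, 1.75]
g(1.3125) = -3.0969 < 0, so the root lies in [0.875, 1.3125]
g(1.09375) = -1.0643 < 0, so the root lies in [0.875, 1.09375]
g(0.984375) = 0.1892 > 0, so the root lies in [0.984375, 1.09375]
g(1.0390625) = -0.4581 < 0, so the root lies in [0.984375, 1.0390625]
g(1.01171875) = -0.1397 < 0, so the root lies in [0.984375, 1.01171875]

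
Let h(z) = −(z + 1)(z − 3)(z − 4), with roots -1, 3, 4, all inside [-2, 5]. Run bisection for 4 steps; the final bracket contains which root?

z = 1.5 gives h = -9.375, negative; keep [-2, 1.5]
z = -0.25 gives h = -10.359375, negative; keep [-2, -0.25]
z = -1.125 gives h = 2.642578, positive; keep [-1.125, -0.25]
z = -0.6875 gives h = -5.4016, negative; keep [-1.125, -0.6875]

-1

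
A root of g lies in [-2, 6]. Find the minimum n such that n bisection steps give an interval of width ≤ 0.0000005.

24

Width after n steps is 8/2^n. Need 2^n ≥ 8/0.0000005 = 16000000.
2^23 = 8388608 < 16000000 ≤ 2^24 = 16777216, so n = 24.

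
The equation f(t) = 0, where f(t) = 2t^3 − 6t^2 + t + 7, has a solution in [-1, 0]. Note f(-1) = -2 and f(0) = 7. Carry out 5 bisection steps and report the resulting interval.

[-0.90625, -0.875]

midpoint -0.5: f = 4.75 > 0 → [-1, -0.5]
midpoint -0.75: f = 2.03125 > 0 → [-1, -0.75]
midpoint -0.875: f = 0.191406 > 0 → [-1, -0.875]
midpoint -0.9375: f = -0.8589 < 0 → [-0.9375, -0.875]
midpoint -0.90625: f = -0.3226 < 0 → [-0.90625, -0.875]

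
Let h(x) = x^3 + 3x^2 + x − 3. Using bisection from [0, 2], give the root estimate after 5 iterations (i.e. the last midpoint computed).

0.8125

x = 1 gives h = 2, positive; keep [0, 1]
x = 0.5 gives h = -1.625, negative; keep [0.5, 1]
x = 0.75 gives h = -0.140625, negative; keep [0.75, 1]
x = 0.875 gives h = 0.8418, positive; keep [0.75, 0.875]
x = 0.8125 gives h = 0.3293, positive; keep [0.75, 0.8125]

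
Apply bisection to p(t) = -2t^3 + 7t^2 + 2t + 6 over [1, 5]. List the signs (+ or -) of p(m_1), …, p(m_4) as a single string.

t = 3 gives p = 21, positive; keep [3, 5]
t = 4 gives p = -2, negative; keep [3, 4]
t = 3.5 gives p = 13, positive; keep [3.5, 4]
t = 3.75 gives p = 6.4688, positive; keep [3.75, 4]

+-++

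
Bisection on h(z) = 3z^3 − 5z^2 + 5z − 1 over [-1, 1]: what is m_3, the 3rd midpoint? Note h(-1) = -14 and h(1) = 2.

0.25

midpoint 0: h = -1 < 0 → [0, 1]
midpoint 0.5: h = 0.625 > 0 → [0, 0.5]
midpoint 0.25: h = -0.015625 < 0 → [0.25, 0.5]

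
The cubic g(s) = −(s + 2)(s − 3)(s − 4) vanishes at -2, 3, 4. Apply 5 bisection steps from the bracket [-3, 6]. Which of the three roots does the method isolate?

m = 1.5, g(m) = -13.125 (−); new bracket [-3, 1.5]
m = -0.75, g(m) = -22.265625 (−); new bracket [-3, -0.75]
m = -1.875, g(m) = -3.580078 (−); new bracket [-3, -1.875]
m = -2.4375, g(m) = 15.3142 (+); new bracket [-2.4375, -1.875]
m = -2.15625, g(m) = 4.9599 (+); new bracket [-2.15625, -1.875]

-2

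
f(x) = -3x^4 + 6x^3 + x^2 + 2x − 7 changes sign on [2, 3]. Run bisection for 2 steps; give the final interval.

[2, 2.25]

m = 2.5, f(m) = -19.1875 (−); new bracket [2, 2.5]
m = 2.25, f(m) = -5.980469 (−); new bracket [2, 2.25]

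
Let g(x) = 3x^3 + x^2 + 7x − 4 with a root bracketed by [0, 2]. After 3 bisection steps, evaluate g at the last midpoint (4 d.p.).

m = 1, g(m) = 7 (+); new bracket [0, 1]
m = 0.5, g(m) = 0.125 (+); new bracket [0, 0.5]
m = 0.25, g(m) = -2.140625 (−); new bracket [0.25, 0.5]

-2.1406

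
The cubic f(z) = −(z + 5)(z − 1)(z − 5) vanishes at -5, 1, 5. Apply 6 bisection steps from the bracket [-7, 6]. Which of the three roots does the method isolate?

f(-0.5) = -37.125 < 0, so the root lies in [-7, -0.5]
f(-3.75) = -51.953125 < 0, so the root lies in [-7, -3.75]
f(-5.375) = 24.802734 > 0, so the root lies in [-5.375, -3.75]
f(-4.5625) = -23.2712 < 0, so the root lies in [-5.375, -4.5625]
f(-4.96875) = -1.8594 < 0, so the root lies in [-5.375, -4.96875]
f(-5.171875) = 10.7902 > 0, so the root lies in [-5.171875, -4.96875]

-5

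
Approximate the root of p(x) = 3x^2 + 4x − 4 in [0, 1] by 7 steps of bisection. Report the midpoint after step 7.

0.6640625

x = 0.5 gives p = -1.25, negative; keep [0.5, 1]
x = 0.75 gives p = 0.6875, positive; keep [0.5, 0.75]
x = 0.625 gives p = -0.328125, negative; keep [0.625, 0.75]
x = 0.6875 gives p = 0.168, positive; keep [0.625, 0.6875]
x = 0.65625 gives p = -0.083, negative; keep [0.65625, 0.6875]
x = 0.671875 gives p = 0.0417, positive; keep [0.65625, 0.671875]
x = 0.6640625 gives p = -0.0208, negative; keep [0.6640625, 0.671875]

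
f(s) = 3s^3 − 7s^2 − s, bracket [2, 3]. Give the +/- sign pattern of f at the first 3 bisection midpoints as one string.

midpoint 2.5: f = 0.625 > 0 → [2, 2.5]
midpoint 2.25: f = -3.515625 < 0 → [2.25, 2.5]
midpoint 2.375: f = -1.669922 < 0 → [2.375, 2.5]

+--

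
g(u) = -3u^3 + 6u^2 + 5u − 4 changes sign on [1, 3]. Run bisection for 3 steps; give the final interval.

m = 2, g(m) = 6 (+); new bracket [2, 3]
m = 2.5, g(m) = -0.875 (−); new bracket [2, 2.5]
m = 2.25, g(m) = 3.453125 (+); new bracket [2.25, 2.5]

[2.25, 2.5]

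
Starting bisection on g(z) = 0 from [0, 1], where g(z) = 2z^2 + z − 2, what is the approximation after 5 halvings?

midpoint 0.5: g = -1 < 0 → [0.5, 1]
midpoint 0.75: g = -0.125 < 0 → [0.75, 1]
midpoint 0.875: g = 0.40625 > 0 → [0.75, 0.875]
midpoint 0.8125: g = 0.1328 > 0 → [0.75, 0.8125]
midpoint 0.78125: g = 0.002 > 0 → [0.75, 0.78125]

0.78125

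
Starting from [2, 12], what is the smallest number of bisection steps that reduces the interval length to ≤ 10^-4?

17

Width after n steps is 10/2^n. Need 2^n ≥ 10/10^-4 = 100000.
2^16 = 65536 < 100000 ≤ 2^17 = 131072, so n = 17.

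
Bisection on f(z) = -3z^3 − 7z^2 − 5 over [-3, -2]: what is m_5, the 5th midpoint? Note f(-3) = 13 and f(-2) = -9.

-2.59375

f(-2.5) = -1.875 < 0, so the root lies in [-3, -2.5]
f(-2.75) = 4.453125 > 0, so the root lies in [-2.75, -2.5]
f(-2.625) = 1.029297 > 0, so the root lies in [-2.625, -2.5]
f(-2.5625) = -0.4856 < 0, so the root lies in [-2.625, -2.5625]
f(-2.59375) = 0.2559 > 0, so the root lies in [-2.59375, -2.5625]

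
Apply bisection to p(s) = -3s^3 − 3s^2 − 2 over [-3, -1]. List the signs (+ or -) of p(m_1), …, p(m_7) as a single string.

++-+---

m = -2, p(m) = 10 (+); new bracket [-2, -1]
m = -1.5, p(m) = 1.375 (+); new bracket [-1.5, -1]
m = -1.25, p(m) = -0.828125 (−); new bracket [-1.5, -1.25]
m = -1.375, p(m) = 0.127 (+); new bracket [-1.375, -1.25]
m = -1.3125, p(m) = -0.385 (−); new bracket [-1.375, -1.3125]
m = -1.34375, p(m) = -0.1379 (−); new bracket [-1.375, -1.34375]
m = -1.359375, p(m) = -0.0077 (−); new bracket [-1.375, -1.359375]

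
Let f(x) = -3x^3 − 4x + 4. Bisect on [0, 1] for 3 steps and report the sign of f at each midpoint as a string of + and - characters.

+-+

m = 0.5, f(m) = 1.625 (+); new bracket [0.5, 1]
m = 0.75, f(m) = -0.265625 (−); new bracket [0.5, 0.75]
m = 0.625, f(m) = 0.767578 (+); new bracket [0.625, 0.75]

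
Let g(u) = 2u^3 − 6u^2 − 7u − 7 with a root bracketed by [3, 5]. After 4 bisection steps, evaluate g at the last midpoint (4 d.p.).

2.4102

g(4) = -3 < 0, so the root lies in [4, 5]
g(4.5) = 22.25 > 0, so the root lies in [4, 4.5]
g(4.25) = 8.40625 > 0, so the root lies in [4, 4.25]
g(4.125) = 2.4102 > 0, so the root lies in [4, 4.125]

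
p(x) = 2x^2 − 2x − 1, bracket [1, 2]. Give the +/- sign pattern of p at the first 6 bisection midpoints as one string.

+-+---

m = 1.5, p(m) = 0.5 (+); new bracket [1, 1.5]
m = 1.25, p(m) = -0.375 (−); new bracket [1.25, 1.5]
m = 1.375, p(m) = 0.03125 (+); new bracket [1.25, 1.375]
m = 1.3125, p(m) = -0.1797 (−); new bracket [1.3125, 1.375]
m = 1.34375, p(m) = -0.0762 (−); new bracket [1.34375, 1.375]
m = 1.359375, p(m) = -0.0229 (−); new bracket [1.359375, 1.375]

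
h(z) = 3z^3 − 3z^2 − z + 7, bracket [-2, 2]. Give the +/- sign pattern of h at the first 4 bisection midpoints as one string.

midpoint 0: h = 7 > 0 → [-2, 0]
midpoint -1: h = 2 > 0 → [-2, -1]
midpoint -1.5: h = -8.375 < 0 → [-1.5, -1]
midpoint -1.25: h = -2.2969 < 0 → [-1.25, -1]

++--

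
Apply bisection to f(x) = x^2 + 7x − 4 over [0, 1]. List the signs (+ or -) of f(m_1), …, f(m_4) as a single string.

-+++

f(0.5) = -0.25 < 0, so the root lies in [0.5, 1]
f(0.75) = 1.8125 > 0, so the root lies in [0.5, 0.75]
f(0.625) = 0.765625 > 0, so the root lies in [0.5, 0.625]
f(0.5625) = 0.2539 > 0, so the root lies in [0.5, 0.5625]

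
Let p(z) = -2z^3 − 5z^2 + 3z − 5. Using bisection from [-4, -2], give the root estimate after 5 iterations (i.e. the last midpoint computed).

m = -3, p(m) = -5 (−); new bracket [-4, -3]
m = -3.5, p(m) = 9 (+); new bracket [-3.5, -3]
m = -3.25, p(m) = 1.09375 (+); new bracket [-3.25, -3]
m = -3.125, p(m) = -2.168 (−); new bracket [-3.25, -3.125]
m = -3.1875, p(m) = -0.5923 (−); new bracket [-3.25, -3.1875]

-3.1875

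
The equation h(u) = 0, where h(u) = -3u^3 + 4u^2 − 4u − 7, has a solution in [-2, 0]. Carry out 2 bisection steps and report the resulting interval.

h(-1) = 4 > 0, so the root lies in [-1, 0]
h(-0.5) = -3.625 < 0, so the root lies in [-1, -0.5]

[-1, -0.5]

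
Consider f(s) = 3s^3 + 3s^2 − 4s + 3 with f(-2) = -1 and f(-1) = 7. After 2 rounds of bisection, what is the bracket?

[-2, -1.75]

midpoint -1.5: f = 5.625 > 0 → [-2, -1.5]
midpoint -1.75: f = 3.109375 > 0 → [-2, -1.75]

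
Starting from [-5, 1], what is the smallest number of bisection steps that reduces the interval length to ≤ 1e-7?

Width after n steps is 6/2^n. Need 2^n ≥ 6/1e-7 = 60000000.
2^25 = 33554432 < 60000000 ≤ 2^26 = 67108864, so n = 26.

26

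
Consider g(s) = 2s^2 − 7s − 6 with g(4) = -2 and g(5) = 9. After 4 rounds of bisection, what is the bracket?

m = 4.5, g(m) = 3 (+); new bracket [4, 4.5]
m = 4.25, g(m) = 0.375 (+); new bracket [4, 4.25]
m = 4.125, g(m) = -0.84375 (−); new bracket [4.125, 4.25]
m = 4.1875, g(m) = -0.2422 (−); new bracket [4.1875, 4.25]

[4.1875, 4.25]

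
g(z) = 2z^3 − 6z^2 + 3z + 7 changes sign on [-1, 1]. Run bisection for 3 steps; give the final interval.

g(0) = 7 > 0, so the root lies in [-1, 0]
g(-0.5) = 3.75 > 0, so the root lies in [-1, -0.5]
g(-0.75) = 0.53125 > 0, so the root lies in [-1, -0.75]

[-1, -0.75]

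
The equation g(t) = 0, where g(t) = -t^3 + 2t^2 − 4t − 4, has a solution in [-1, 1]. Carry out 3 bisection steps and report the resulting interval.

[-0.75, -0.5]

t = 0 gives g = -4, negative; keep [-1, 0]
t = -0.5 gives g = -1.375, negative; keep [-1, -0.5]
t = -0.75 gives g = 0.546875, positive; keep [-0.75, -0.5]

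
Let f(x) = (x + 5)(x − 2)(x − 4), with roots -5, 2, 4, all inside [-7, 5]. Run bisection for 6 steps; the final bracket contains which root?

m = -1, f(m) = 60 (+); new bracket [-7, -1]
m = -4, f(m) = 48 (+); new bracket [-7, -4]
m = -5.5, f(m) = -35.625 (−); new bracket [-5.5, -4]
m = -4.75, f(m) = 14.7656 (+); new bracket [-5.5, -4.75]
m = -5.125, f(m) = -8.127 (−); new bracket [-5.125, -4.75]
m = -4.9375, f(m) = 3.8752 (+); new bracket [-5.125, -4.9375]

-5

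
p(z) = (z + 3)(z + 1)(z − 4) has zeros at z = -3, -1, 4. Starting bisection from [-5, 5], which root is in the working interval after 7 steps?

p(0) = -12 < 0, so the root lies in [0, 5]
p(2.5) = -28.875 < 0, so the root lies in [2.5, 5]
p(3.75) = -8.015625 < 0, so the root lies in [3.75, 5]
p(4.375) = 14.8652 > 0, so the root lies in [3.75, 4.375]
p(4.0625) = 2.2346 > 0, so the root lies in [3.75, 4.0625]
p(3.90625) = -3.1766 < 0, so the root lies in [3.90625, 4.0625]
p(3.984375) = -0.5439 < 0, so the root lies in [3.984375, 4.0625]

4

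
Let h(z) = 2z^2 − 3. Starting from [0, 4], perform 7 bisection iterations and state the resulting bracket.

[1.21875, 1.25]

z = 2 gives h = 5, positive; keep [0, 2]
z = 1 gives h = -1, negative; keep [1, 2]
z = 1.5 gives h = 1.5, positive; keep [1, 1.5]
z = 1.25 gives h = 0.125, positive; keep [1, 1.25]
z = 1.125 gives h = -0.4688, negative; keep [1.125, 1.25]
z = 1.1875 gives h = -0.1797, negative; keep [1.1875, 1.25]
z = 1.21875 gives h = -0.0293, negative; keep [1.21875, 1.25]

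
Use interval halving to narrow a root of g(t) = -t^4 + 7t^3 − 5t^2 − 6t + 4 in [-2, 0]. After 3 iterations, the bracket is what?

t = -1 gives g = -3, negative; keep [-1, 0]
t = -0.5 gives g = 4.8125, positive; keep [-1, -0.5]
t = -0.75 gives g = 2.417969, positive; keep [-1, -0.75]

[-1, -0.75]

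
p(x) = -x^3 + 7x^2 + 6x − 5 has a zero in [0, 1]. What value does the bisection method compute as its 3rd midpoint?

midpoint 0.5: p = -0.375 < 0 → [0.5, 1]
midpoint 0.75: p = 3.015625 > 0 → [0.5, 0.75]
midpoint 0.625: p = 1.240234 > 0 → [0.5, 0.625]

0.625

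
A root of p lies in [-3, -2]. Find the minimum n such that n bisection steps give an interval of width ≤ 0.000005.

Width after n steps is 1/2^n. Need 2^n ≥ 1/0.000005 = 200000.
2^17 = 131072 < 200000 ≤ 2^18 = 262144, so n = 18.

18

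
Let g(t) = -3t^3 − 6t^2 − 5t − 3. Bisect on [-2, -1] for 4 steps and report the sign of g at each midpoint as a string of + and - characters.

t = -1.5 gives g = 1.125, positive; keep [-1.5, -1]
t = -1.25 gives g = -0.265625, negative; keep [-1.5, -1.25]
t = -1.375 gives g = 0.330078, positive; keep [-1.375, -1.25]
t = -1.3125 gives g = 0.0095, positive; keep [-1.3125, -1.25]

+-++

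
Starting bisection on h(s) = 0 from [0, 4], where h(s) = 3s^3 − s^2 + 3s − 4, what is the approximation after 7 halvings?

0.90625

h(2) = 22 > 0, so the root lies in [0, 2]
h(1) = 1 > 0, so the root lies in [0, 1]
h(0.5) = -2.375 < 0, so the root lies in [0.5, 1]
h(0.75) = -1.0469 < 0, so the root lies in [0.75, 1]
h(0.875) = -0.1309 < 0, so the root lies in [0.875, 1]
h(0.9375) = 0.4055 > 0, so the root lies in [0.875, 0.9375]
h(0.90625) = 0.1303 > 0, so the root lies in [0.875, 0.90625]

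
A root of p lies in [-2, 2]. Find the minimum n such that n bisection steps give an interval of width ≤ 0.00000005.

Width after n steps is 4/2^n. Need 2^n ≥ 4/0.00000005 = 80000000.
2^26 = 67108864 < 80000000 ≤ 2^27 = 134217728, so n = 27.

27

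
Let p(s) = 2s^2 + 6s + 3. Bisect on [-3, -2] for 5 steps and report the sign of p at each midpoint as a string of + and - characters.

s = -2.5 gives p = 0.5, positive; keep [-2.5, -2]
s = -2.25 gives p = -0.375, negative; keep [-2.5, -2.25]
s = -2.375 gives p = 0.03125, positive; keep [-2.375, -2.25]
s = -2.3125 gives p = -0.1797, negative; keep [-2.375, -2.3125]
s = -2.34375 gives p = -0.0762, negative; keep [-2.375, -2.34375]

+-+--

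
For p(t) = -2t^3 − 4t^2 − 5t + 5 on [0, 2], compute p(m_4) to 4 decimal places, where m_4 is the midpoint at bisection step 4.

m = 1, p(m) = -6 (−); new bracket [0, 1]
m = 0.5, p(m) = 1.25 (+); new bracket [0.5, 1]
m = 0.75, p(m) = -1.84375 (−); new bracket [0.5, 0.75]
m = 0.625, p(m) = -0.1758 (−); new bracket [0.5, 0.625]

-0.1758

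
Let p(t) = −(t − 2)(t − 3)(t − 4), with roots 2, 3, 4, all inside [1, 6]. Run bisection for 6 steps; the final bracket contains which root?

4

midpoint 3.5: p = 0.375 > 0 → [3.5, 6]
midpoint 4.75: p = -3.609375 < 0 → [3.5, 4.75]
midpoint 4.125: p = -0.298828 < 0 → [3.5, 4.125]
midpoint 3.8125: p = 0.2761 > 0 → [3.8125, 4.125]
midpoint 3.96875: p = 0.0596 > 0 → [3.96875, 4.125]
midpoint 4.046875: p = -0.1004 < 0 → [3.96875, 4.046875]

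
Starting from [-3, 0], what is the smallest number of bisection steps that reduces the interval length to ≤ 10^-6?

22

Width after n steps is 3/2^n. Need 2^n ≥ 3/10^-6 = 3000000.
2^21 = 2097152 < 3000000 ≤ 2^22 = 4194304, so n = 22.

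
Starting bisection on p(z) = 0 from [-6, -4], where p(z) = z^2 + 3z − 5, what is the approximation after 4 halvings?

z = -5 gives p = 5, positive; keep [-5, -4]
z = -4.5 gives p = 1.75, positive; keep [-4.5, -4]
z = -4.25 gives p = 0.3125, positive; keep [-4.25, -4]
z = -4.125 gives p = -0.3594, negative; keep [-4.25, -4.125]

-4.125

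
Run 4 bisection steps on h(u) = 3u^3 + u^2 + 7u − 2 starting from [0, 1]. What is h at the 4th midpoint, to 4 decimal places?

0.3767

midpoint 0.5: h = 2.125 > 0 → [0, 0.5]
midpoint 0.25: h = -0.140625 < 0 → [0.25, 0.5]
midpoint 0.375: h = 0.923828 > 0 → [0.25, 0.375]
midpoint 0.3125: h = 0.3767 > 0 → [0.25, 0.3125]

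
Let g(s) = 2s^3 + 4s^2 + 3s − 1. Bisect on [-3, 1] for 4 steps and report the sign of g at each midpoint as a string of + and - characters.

--++

midpoint -1: g = -2 < 0 → [-1, 1]
midpoint 0: g = -1 < 0 → [0, 1]
midpoint 0.5: g = 1.75 > 0 → [0, 0.5]
midpoint 0.25: g = 0.0312 > 0 → [0, 0.25]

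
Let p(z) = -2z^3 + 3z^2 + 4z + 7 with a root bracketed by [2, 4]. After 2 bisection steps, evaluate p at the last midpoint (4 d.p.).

4.5000

p(3) = -8 < 0, so the root lies in [2, 3]
p(2.5) = 4.5 > 0, so the root lies in [2.5, 3]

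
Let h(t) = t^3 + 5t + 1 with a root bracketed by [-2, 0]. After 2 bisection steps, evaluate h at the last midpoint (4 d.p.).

m = -1, h(m) = -5 (−); new bracket [-1, 0]
m = -0.5, h(m) = -1.625 (−); new bracket [-0.5, 0]

-1.6250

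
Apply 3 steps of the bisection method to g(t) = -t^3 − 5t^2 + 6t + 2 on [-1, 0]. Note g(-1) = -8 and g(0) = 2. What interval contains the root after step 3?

midpoint -0.5: g = -2.125 < 0 → [-0.5, 0]
midpoint -0.25: g = 0.203125 > 0 → [-0.5, -0.25]
midpoint -0.375: g = -0.900391 < 0 → [-0.375, -0.25]

[-0.375, -0.25]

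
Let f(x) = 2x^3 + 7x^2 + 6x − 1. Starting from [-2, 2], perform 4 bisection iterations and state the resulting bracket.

m = 0, f(m) = -1 (−); new bracket [0, 2]
m = 1, f(m) = 14 (+); new bracket [0, 1]
m = 0.5, f(m) = 4 (+); new bracket [0, 0.5]
m = 0.25, f(m) = 0.9688 (+); new bracket [0, 0.25]

[0, 0.25]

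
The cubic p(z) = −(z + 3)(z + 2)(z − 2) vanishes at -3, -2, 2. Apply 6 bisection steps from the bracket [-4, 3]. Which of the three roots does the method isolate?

p(-0.5) = 9.375 > 0, so the root lies in [-0.5, 3]
p(1.25) = 10.359375 > 0, so the root lies in [1.25, 3]
p(2.125) = -2.642578 < 0, so the root lies in [1.25, 2.125]
p(1.6875) = 5.4016 > 0, so the root lies in [1.6875, 2.125]
p(1.90625) = 1.7967 > 0, so the root lies in [1.90625, 2.125]
p(2.015625) = -0.3147 < 0, so the root lies in [1.90625, 2.015625]

2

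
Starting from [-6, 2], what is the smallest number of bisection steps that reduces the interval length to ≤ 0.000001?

Width after n steps is 8/2^n. Need 2^n ≥ 8/0.000001 = 8000000.
2^22 = 4194304 < 8000000 ≤ 2^23 = 8388608, so n = 23.

23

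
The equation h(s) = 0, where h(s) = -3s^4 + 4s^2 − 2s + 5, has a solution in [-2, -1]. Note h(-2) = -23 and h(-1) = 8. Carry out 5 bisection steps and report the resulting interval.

h(-1.5) = 1.8125 > 0, so the root lies in [-2, -1.5]
h(-1.75) = -7.386719 < 0, so the root lies in [-1.75, -1.5]
h(-1.625) = -2.106201 < 0, so the root lies in [-1.625, -1.5]
h(-1.5625) = 0.0092 > 0, so the root lies in [-1.625, -1.5625]
h(-1.59375) = -1.0077 < 0, so the root lies in [-1.59375, -1.5625]

[-1.59375, -1.5625]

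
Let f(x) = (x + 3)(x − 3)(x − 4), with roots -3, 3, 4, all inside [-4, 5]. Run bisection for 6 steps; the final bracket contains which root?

-3

f(0.5) = 30.625 > 0, so the root lies in [-4, 0.5]
f(-1.75) = 34.140625 > 0, so the root lies in [-4, -1.75]
f(-2.875) = 5.048828 > 0, so the root lies in [-4, -2.875]
f(-3.4375) = -20.947 < 0, so the root lies in [-3.4375, -2.875]
f(-3.15625) = -6.8837 < 0, so the root lies in [-3.15625, -2.875]
f(-3.015625) = -0.6594 < 0, so the root lies in [-3.015625, -2.875]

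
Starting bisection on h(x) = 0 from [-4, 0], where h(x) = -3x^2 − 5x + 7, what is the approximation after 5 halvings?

m = -2, h(m) = 5 (+); new bracket [-4, -2]
m = -3, h(m) = -5 (−); new bracket [-3, -2]
m = -2.5, h(m) = 0.75 (+); new bracket [-3, -2.5]
m = -2.75, h(m) = -1.9375 (−); new bracket [-2.75, -2.5]
m = -2.625, h(m) = -0.5469 (−); new bracket [-2.625, -2.5]

-2.625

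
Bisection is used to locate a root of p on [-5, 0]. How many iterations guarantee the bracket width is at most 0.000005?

Width after n steps is 5/2^n. Need 2^n ≥ 5/0.000005 = 1000000.
2^19 = 524288 < 1000000 ≤ 2^20 = 1048576, so n = 20.

20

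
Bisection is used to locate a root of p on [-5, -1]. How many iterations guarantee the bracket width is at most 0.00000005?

Width after n steps is 4/2^n. Need 2^n ≥ 4/0.00000005 = 80000000.
2^26 = 67108864 < 80000000 ≤ 2^27 = 134217728, so n = 27.

27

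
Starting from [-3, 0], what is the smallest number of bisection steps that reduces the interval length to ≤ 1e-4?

Width after n steps is 3/2^n. Need 2^n ≥ 3/1e-4 = 30000.
2^14 = 16384 < 30000 ≤ 2^15 = 32768, so n = 15.

15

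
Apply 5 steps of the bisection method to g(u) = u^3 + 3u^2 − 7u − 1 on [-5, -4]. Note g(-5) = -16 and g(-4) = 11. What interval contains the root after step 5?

u = -4.5 gives g = 0.125, positive; keep [-5, -4.5]
u = -4.75 gives g = -7.234375, negative; keep [-4.75, -4.5]
u = -4.625 gives g = -3.384766, negative; keep [-4.625, -4.5]
u = -4.5625 gives g = -1.5881, negative; keep [-4.5625, -4.5]
u = -4.53125 gives g = -0.7212, negative; keep [-4.53125, -4.5]

[-4.53125, -4.5]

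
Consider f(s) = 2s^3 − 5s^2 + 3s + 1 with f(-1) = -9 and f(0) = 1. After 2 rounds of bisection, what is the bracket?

[-0.25, 0]

s = -0.5 gives f = -2, negative; keep [-0.5, 0]
s = -0.25 gives f = -0.09375, negative; keep [-0.25, 0]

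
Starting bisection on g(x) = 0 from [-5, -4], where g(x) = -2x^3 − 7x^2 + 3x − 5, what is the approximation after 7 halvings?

x = -4.5 gives g = 22, positive; keep [-4.5, -4]
x = -4.25 gives g = 9.34375, positive; keep [-4.25, -4]
x = -4.125 gives g = 3.894531, positive; keep [-4.125, -4]
x = -4.0625 gives g = 1.3794, positive; keep [-4.0625, -4]
x = -4.03125 gives g = 0.1729, positive; keep [-4.03125, -4]
x = -4.015625 gives g = -0.4177, negative; keep [-4.03125, -4.015625]
x = -4.0234375 gives g = -0.1234, negative; keep [-4.03125, -4.0234375]

-4.0234375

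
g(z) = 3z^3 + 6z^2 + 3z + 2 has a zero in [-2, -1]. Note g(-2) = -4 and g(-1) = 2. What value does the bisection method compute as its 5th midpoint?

-1.65625

midpoint -1.5: g = 0.875 > 0 → [-2, -1.5]
midpoint -1.75: g = -0.953125 < 0 → [-1.75, -1.5]
midpoint -1.625: g = 0.095703 > 0 → [-1.75, -1.625]
midpoint -1.6875: g = -0.3928 < 0 → [-1.6875, -1.625]
midpoint -1.65625: g = -0.1399 < 0 → [-1.65625, -1.625]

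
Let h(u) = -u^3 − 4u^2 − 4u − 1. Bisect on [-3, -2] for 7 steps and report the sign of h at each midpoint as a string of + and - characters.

u = -2.5 gives h = -0.375, negative; keep [-3, -2.5]
u = -2.75 gives h = 0.546875, positive; keep [-2.75, -2.5]
u = -2.625 gives h = 0.025391, positive; keep [-2.625, -2.5]
u = -2.5625 gives h = -0.1892, negative; keep [-2.625, -2.5625]
u = -2.59375 gives h = -0.0856, negative; keep [-2.625, -2.59375]
u = -2.609375 gives h = -0.031, negative; keep [-2.625, -2.609375]
u = -2.6171875 gives h = -0.0031, negative; keep [-2.625, -2.6171875]

-++----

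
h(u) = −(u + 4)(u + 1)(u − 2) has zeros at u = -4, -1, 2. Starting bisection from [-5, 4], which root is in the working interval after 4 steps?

u = -0.5 gives h = 4.375, positive; keep [-0.5, 4]
u = 1.75 gives h = 3.953125, positive; keep [1.75, 4]
u = 2.875 gives h = -23.310547, negative; keep [1.75, 2.875]
u = 2.3125 gives h = -6.5344, negative; keep [1.75, 2.3125]

2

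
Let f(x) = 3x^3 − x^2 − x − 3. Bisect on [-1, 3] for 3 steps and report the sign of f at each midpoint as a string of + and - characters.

-++

midpoint 1: f = -2 < 0 → [1, 3]
midpoint 2: f = 15 > 0 → [1, 2]
midpoint 1.5: f = 3.375 > 0 → [1, 1.5]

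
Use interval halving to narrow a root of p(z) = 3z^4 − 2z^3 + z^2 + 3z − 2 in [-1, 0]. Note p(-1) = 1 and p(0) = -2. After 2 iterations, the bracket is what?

[-1, -0.75]

m = -0.5, p(m) = -2.8125 (−); new bracket [-1, -0.5]
m = -0.75, p(m) = -1.894531 (−); new bracket [-1, -0.75]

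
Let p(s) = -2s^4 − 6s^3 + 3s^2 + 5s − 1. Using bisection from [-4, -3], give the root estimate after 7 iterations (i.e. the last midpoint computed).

-3.2109375

p(-3.5) = -24.625 < 0, so the root lies in [-3.5, -3]
p(-3.25) = -2.726562 < 0, so the root lies in [-3.25, -3]
p(-3.125) = 5.04248 > 0, so the root lies in [-3.25, -3.125]
p(-3.1875) = 1.3984 > 0, so the root lies in [-3.25, -3.1875]
p(-3.21875) = -0.6022 < 0, so the root lies in [-3.21875, -3.1875]
p(-3.203125) = 0.4134 > 0, so the root lies in [-3.21875, -3.203125]
p(-3.2109375) = -0.0906 < 0, so the root lies in [-3.2109375, -3.203125]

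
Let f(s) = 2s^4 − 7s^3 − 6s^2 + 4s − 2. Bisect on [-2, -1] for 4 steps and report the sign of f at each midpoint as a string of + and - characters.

++-+

f(-1.5) = 12.25 > 0, so the root lies in [-1.5, -1]
f(-1.25) = 2.179688 > 0, so the root lies in [-1.25, -1]
f(-1.125) = -0.92334 < 0, so the root lies in [-1.25, -1.125]
f(-1.1875) = 0.4881 > 0, so the root lies in [-1.1875, -1.125]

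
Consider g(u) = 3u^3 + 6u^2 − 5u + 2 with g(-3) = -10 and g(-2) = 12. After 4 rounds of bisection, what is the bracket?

g(-2.5) = 5.125 > 0, so the root lies in [-3, -2.5]
g(-2.75) = -1.265625 < 0, so the root lies in [-2.75, -2.5]
g(-2.625) = 2.205078 > 0, so the root lies in [-2.75, -2.625]
g(-2.6875) = 0.5408 > 0, so the root lies in [-2.75, -2.6875]

[-2.75, -2.6875]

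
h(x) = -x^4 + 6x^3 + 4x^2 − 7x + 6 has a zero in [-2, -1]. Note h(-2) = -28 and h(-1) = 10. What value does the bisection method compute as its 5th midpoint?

midpoint -1.5: h = 0.1875 > 0 → [-2, -1.5]
midpoint -1.75: h = -11.035156 < 0 → [-1.75, -1.5]
midpoint -1.625: h = -4.781494 < 0 → [-1.625, -1.5]
midpoint -1.5625: h = -2.1455 < 0 → [-1.5625, -1.5]
midpoint -1.53125: h = -0.9423 < 0 → [-1.53125, -1.5]

-1.53125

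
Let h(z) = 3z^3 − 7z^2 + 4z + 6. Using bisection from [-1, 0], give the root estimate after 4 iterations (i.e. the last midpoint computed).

m = -0.5, h(m) = 1.875 (+); new bracket [-1, -0.5]
m = -0.75, h(m) = -2.203125 (−); new bracket [-0.75, -0.5]
m = -0.625, h(m) = 0.033203 (+); new bracket [-0.75, -0.625]
m = -0.6875, h(m) = -1.0334 (−); new bracket [-0.6875, -0.625]

-0.6875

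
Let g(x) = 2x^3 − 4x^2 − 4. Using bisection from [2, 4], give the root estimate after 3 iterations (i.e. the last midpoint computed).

2.25

midpoint 3: g = 14 > 0 → [2, 3]
midpoint 2.5: g = 2.25 > 0 → [2, 2.5]
midpoint 2.25: g = -1.46875 < 0 → [2.25, 2.5]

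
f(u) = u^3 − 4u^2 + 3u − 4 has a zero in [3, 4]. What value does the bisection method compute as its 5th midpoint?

midpoint 3.5: f = 0.375 > 0 → [3, 3.5]
midpoint 3.25: f = -2.171875 < 0 → [3.25, 3.5]
midpoint 3.375: f = -0.994141 < 0 → [3.375, 3.5]
midpoint 3.4375: f = -0.3342 < 0 → [3.4375, 3.5]
midpoint 3.46875: f = 0.0141 > 0 → [3.4375, 3.46875]

3.46875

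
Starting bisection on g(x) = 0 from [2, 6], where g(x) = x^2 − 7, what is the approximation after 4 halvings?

x = 4 gives g = 9, positive; keep [2, 4]
x = 3 gives g = 2, positive; keep [2, 3]
x = 2.5 gives g = -0.75, negative; keep [2.5, 3]
x = 2.75 gives g = 0.5625, positive; keep [2.5, 2.75]

2.75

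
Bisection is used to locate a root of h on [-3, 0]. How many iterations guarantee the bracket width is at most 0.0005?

Width after n steps is 3/2^n. Need 2^n ≥ 3/0.0005 = 6000.
2^12 = 4096 < 6000 ≤ 2^13 = 8192, so n = 13.

13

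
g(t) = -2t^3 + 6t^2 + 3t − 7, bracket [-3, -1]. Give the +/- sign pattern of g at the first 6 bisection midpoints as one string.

midpoint -2: g = 27 > 0 → [-2, -1]
midpoint -1.5: g = 8.75 > 0 → [-1.5, -1]
midpoint -1.25: g = 2.53125 > 0 → [-1.25, -1]
midpoint -1.125: g = 0.0664 > 0 → [-1.125, -1]
midpoint -1.0625: g = -1.0151 < 0 → [-1.125, -1.0625]
midpoint -1.09375: g = -0.4866 < 0 → [-1.125, -1.09375]

++++--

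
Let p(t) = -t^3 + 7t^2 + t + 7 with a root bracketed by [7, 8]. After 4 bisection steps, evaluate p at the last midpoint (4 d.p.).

p(7.5) = -13.625 < 0, so the root lies in [7, 7.5]
p(7.25) = 1.109375 > 0, so the root lies in [7.25, 7.5]
p(7.375) = -6.021484 < 0, so the root lies in [7.25, 7.375]
p(7.3125) = -2.3977 < 0, so the root lies in [7.25, 7.3125]

-2.3977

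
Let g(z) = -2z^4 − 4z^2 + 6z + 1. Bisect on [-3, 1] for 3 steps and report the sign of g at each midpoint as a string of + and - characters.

-+-

g(-1) = -11 < 0, so the root lies in [-1, 1]
g(0) = 1 > 0, so the root lies in [-1, 0]
g(-0.5) = -3.125 < 0, so the root lies in [-0.5, 0]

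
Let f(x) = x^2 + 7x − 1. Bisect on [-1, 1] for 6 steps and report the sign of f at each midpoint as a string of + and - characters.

-++-++

f(0) = -1 < 0, so the root lies in [0, 1]
f(0.5) = 2.75 > 0, so the root lies in [0, 0.5]
f(0.25) = 0.8125 > 0, so the root lies in [0, 0.25]
f(0.125) = -0.1094 < 0, so the root lies in [0.125, 0.25]
f(0.1875) = 0.3477 > 0, so the root lies in [0.125, 0.1875]
f(0.15625) = 0.1182 > 0, so the root lies in [0.125, 0.15625]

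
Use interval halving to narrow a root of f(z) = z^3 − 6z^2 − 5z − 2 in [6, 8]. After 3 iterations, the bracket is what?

[6.75, 7]

f(7) = 12 > 0, so the root lies in [6, 7]
f(6.5) = -13.375 < 0, so the root lies in [6.5, 7]
f(6.75) = -1.578125 < 0, so the root lies in [6.75, 7]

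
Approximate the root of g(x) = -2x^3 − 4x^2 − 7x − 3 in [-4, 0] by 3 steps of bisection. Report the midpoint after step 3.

-0.5

m = -2, g(m) = 11 (+); new bracket [-2, 0]
m = -1, g(m) = 2 (+); new bracket [-1, 0]
m = -0.5, g(m) = -0.25 (−); new bracket [-1, -0.5]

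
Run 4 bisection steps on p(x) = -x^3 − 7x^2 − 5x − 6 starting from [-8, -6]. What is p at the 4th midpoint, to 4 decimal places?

0.4746

p(-7) = 29 > 0, so the root lies in [-7, -6]
p(-6.5) = 5.375 > 0, so the root lies in [-6.5, -6]
p(-6.25) = -4.046875 < 0, so the root lies in [-6.5, -6.25]
p(-6.375) = 0.4746 > 0, so the root lies in [-6.375, -6.25]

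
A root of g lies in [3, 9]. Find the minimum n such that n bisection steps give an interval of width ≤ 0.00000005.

Width after n steps is 6/2^n. Need 2^n ≥ 6/0.00000005 = 120000000.
2^26 = 67108864 < 120000000 ≤ 2^27 = 134217728, so n = 27.

27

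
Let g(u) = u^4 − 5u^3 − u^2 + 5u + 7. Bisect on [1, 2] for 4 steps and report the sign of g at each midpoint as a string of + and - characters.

+---

g(1.5) = 0.4375 > 0, so the root lies in [1.5, 2]
g(1.75) = -4.730469 < 0, so the root lies in [1.5, 1.75]
g(1.625) = -1.997803 < 0, so the root lies in [1.5, 1.625]
g(1.5625) = -0.7419 < 0, so the root lies in [1.5, 1.5625]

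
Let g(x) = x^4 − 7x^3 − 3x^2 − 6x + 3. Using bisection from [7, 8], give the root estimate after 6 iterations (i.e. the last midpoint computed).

7.484375

x = 7.5 gives g = 0.1875, positive; keep [7, 7.5]
x = 7.25 gives g = -102.917969, negative; keep [7.25, 7.5]
x = 7.375 gives g = -53.997803, negative; keep [7.375, 7.5]
x = 7.4375 gives g = -27.5798, negative; keep [7.4375, 7.5]
x = 7.46875 gives g = -13.8669, negative; keep [7.46875, 7.5]
x = 7.484375 gives g = -6.8827, negative; keep [7.484375, 7.5]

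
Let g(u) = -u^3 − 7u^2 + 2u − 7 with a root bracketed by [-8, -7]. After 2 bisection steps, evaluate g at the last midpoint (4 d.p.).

-8.3594

g(-7.5) = 6.125 > 0, so the root lies in [-7.5, -7]
g(-7.25) = -8.359375 < 0, so the root lies in [-7.5, -7.25]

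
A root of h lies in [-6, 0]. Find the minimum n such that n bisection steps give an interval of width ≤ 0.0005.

Width after n steps is 6/2^n. Need 2^n ≥ 6/0.0005 = 12000.
2^13 = 8192 < 12000 ≤ 2^14 = 16384, so n = 14.

14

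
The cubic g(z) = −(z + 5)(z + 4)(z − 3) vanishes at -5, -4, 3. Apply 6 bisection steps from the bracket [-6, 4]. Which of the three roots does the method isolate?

3

z = -1 gives g = 48, positive; keep [-1, 4]
z = 1.5 gives g = 53.625, positive; keep [1.5, 4]
z = 2.75 gives g = 13.078125, positive; keep [2.75, 4]
z = 3.375 gives g = -23.1621, negative; keep [2.75, 3.375]
z = 3.0625 gives g = -3.5588, negative; keep [2.75, 3.0625]
z = 2.90625 gives g = 5.119, positive; keep [2.90625, 3.0625]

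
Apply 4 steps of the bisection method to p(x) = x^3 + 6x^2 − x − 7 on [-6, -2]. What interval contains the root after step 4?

x = -4 gives p = 29, positive; keep [-6, -4]
x = -5 gives p = 23, positive; keep [-6, -5]
x = -5.5 gives p = 13.625, positive; keep [-6, -5.5]
x = -5.75 gives p = 7.0156, positive; keep [-6, -5.75]

[-6, -5.75]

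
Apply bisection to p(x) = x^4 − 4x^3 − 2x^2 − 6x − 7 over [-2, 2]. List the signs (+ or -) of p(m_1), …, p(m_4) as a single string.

-+--

p(0) = -7 < 0, so the root lies in [-2, 0]
p(-1) = 2 > 0, so the root lies in [-1, 0]
p(-0.5) = -3.9375 < 0, so the root lies in [-1, -0.5]
p(-0.75) = -1.6211 < 0, so the root lies in [-1, -0.75]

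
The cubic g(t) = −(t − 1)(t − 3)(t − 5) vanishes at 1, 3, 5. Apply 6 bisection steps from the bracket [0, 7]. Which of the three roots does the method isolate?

5

t = 3.5 gives g = 1.875, positive; keep [3.5, 7]
t = 5.25 gives g = -2.390625, negative; keep [3.5, 5.25]
t = 4.375 gives g = 2.900391, positive; keep [4.375, 5.25]
t = 4.8125 gives g = 1.2957, positive; keep [4.8125, 5.25]
t = 5.03125 gives g = -0.2559, negative; keep [4.8125, 5.03125]
t = 4.921875 gives g = 0.5889, positive; keep [4.921875, 5.03125]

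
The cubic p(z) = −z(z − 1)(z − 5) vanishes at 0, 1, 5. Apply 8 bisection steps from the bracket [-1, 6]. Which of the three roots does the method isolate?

5

z = 2.5 gives p = 9.375, positive; keep [2.5, 6]
z = 4.25 gives p = 10.359375, positive; keep [4.25, 6]
z = 5.125 gives p = -2.642578, negative; keep [4.25, 5.125]
z = 4.6875 gives p = 5.4016, positive; keep [4.6875, 5.125]
z = 4.90625 gives p = 1.7967, positive; keep [4.90625, 5.125]
z = 5.015625 gives p = -0.3147, negative; keep [4.90625, 5.015625]
z = 4.9609375 gives p = 0.7676, positive; keep [4.9609375, 5.015625]
z = 4.98828125 gives p = 0.2331, positive; keep [4.98828125, 5.015625]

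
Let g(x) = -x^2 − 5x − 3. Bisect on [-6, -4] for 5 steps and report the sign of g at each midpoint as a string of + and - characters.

--+--

m = -5, g(m) = -3 (−); new bracket [-5, -4]
m = -4.5, g(m) = -0.75 (−); new bracket [-4.5, -4]
m = -4.25, g(m) = 0.1875 (+); new bracket [-4.5, -4.25]
m = -4.375, g(m) = -0.2656 (−); new bracket [-4.375, -4.25]
m = -4.3125, g(m) = -0.0352 (−); new bracket [-4.3125, -4.25]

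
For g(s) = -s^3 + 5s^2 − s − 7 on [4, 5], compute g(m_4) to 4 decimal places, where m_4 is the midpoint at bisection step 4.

s = 4.5 gives g = -1.375, negative; keep [4, 4.5]
s = 4.25 gives g = 2.296875, positive; keep [4.25, 4.5]
s = 4.375 gives g = 0.587891, positive; keep [4.375, 4.5]
s = 4.4375 gives g = -0.3611, negative; keep [4.375, 4.4375]

-0.3611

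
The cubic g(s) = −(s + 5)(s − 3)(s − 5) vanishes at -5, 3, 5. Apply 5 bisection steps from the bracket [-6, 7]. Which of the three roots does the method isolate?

s = 0.5 gives g = -61.875, negative; keep [-6, 0.5]
s = -2.75 gives g = -100.265625, negative; keep [-6, -2.75]
s = -4.375 gives g = -43.212891, negative; keep [-6, -4.375]
s = -5.1875 gives g = 15.6394, positive; keep [-5.1875, -4.375]
s = -4.78125 gives g = -16.6491, negative; keep [-5.1875, -4.78125]

-5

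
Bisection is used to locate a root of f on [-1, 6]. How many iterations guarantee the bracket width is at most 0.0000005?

24

Width after n steps is 7/2^n. Need 2^n ≥ 7/0.0000005 = 14000000.
2^23 = 8388608 < 14000000 ≤ 2^24 = 16777216, so n = 24.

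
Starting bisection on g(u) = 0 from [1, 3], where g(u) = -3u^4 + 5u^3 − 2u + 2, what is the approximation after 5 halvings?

1.5625

midpoint 2: g = -10 < 0 → [1, 2]
midpoint 1.5: g = 0.6875 > 0 → [1.5, 2]
midpoint 1.75: g = -2.839844 < 0 → [1.5, 1.75]
midpoint 1.625: g = -0.7136 < 0 → [1.5, 1.625]
midpoint 1.5625: g = 0.0671 > 0 → [1.5625, 1.625]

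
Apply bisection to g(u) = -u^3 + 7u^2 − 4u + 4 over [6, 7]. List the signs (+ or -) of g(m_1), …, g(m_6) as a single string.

-++++-

m = 6.5, g(m) = -0.875 (−); new bracket [6, 6.5]
m = 6.25, g(m) = 8.296875 (+); new bracket [6.25, 6.5]
m = 6.375, g(m) = 3.900391 (+); new bracket [6.375, 6.5]
m = 6.4375, g(m) = 1.5608 (+); new bracket [6.4375, 6.5]
m = 6.46875, g(m) = 0.355 (+); new bracket [6.46875, 6.5]
m = 6.484375, g(m) = -0.257 (−); new bracket [6.46875, 6.484375]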